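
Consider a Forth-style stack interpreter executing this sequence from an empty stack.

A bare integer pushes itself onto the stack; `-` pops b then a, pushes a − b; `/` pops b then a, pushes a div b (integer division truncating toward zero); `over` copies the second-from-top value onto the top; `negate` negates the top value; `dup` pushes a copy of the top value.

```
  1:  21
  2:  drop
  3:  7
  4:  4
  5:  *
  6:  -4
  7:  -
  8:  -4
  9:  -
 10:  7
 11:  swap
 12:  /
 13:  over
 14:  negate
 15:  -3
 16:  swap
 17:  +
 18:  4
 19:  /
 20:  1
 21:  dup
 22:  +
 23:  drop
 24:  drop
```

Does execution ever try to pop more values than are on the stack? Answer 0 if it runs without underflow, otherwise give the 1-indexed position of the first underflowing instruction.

21   -> 21
drop -> (empty)
7    -> 7
4    -> 7 4
*    -> 28
-4   -> 28 -4
-    -> 32
-4   -> 32 -4
-    -> 36
7    -> 36 7
swap -> 7 36
/    -> 0
over  — needs 2 operands, stack has 1 → underflow

13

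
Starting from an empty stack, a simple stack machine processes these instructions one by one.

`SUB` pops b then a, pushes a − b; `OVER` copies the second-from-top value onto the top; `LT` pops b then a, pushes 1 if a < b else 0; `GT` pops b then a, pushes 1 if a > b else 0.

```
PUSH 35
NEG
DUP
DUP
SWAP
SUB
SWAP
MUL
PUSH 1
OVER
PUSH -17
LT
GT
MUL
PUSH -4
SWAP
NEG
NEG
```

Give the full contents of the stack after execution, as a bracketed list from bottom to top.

PUSH 35   35
NEG       -35
DUP       -35 -35
DUP       -35 -35 -35
SWAP      -35 -35 -35
SUB       -35 0
SWAP      0 -35
MUL       0
PUSH 1    0 1
OVER      0 1 0
PUSH -17  0 1 0 -17
LT        0 1 0
GT        0 1
MUL       0
PUSH -4   0 -4
SWAP      -4 0
NEG       -4 0
NEG       -4 0

[-4, 0]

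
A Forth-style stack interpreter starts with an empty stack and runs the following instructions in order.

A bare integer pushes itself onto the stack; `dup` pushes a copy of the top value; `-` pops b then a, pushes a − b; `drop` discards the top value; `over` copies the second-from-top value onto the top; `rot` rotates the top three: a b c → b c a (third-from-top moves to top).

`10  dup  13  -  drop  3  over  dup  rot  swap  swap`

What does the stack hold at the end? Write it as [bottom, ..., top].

10   : [10]
dup  : [10, 10]
13   : [10, 10, 13]
-    : [10, -3]
drop : [10]
3    : [10, 3]
over : [10, 3, 10]
dup  : [10, 3, 10, 10]
rot  : [10, 10, 10, 3]
swap : [10, 10, 3, 10]
swap : [10, 10, 10, 3]

[10, 10, 10, 3]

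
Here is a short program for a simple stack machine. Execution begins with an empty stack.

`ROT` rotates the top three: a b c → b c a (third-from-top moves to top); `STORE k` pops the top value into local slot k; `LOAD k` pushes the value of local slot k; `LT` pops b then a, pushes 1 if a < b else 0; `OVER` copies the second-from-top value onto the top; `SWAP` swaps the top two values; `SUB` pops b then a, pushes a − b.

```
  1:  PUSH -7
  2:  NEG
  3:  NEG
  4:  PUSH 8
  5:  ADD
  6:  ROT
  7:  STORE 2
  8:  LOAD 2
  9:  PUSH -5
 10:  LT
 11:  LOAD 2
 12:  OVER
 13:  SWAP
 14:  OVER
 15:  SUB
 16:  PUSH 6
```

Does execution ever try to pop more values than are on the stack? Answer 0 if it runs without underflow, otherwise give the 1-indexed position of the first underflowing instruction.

6

PUSH -7  [-7]
NEG      [7]
NEG      [-7]
PUSH 8   [-7, 8]
ADD      [1]
ROT  — needs 3 operands, stack has 1 → underflow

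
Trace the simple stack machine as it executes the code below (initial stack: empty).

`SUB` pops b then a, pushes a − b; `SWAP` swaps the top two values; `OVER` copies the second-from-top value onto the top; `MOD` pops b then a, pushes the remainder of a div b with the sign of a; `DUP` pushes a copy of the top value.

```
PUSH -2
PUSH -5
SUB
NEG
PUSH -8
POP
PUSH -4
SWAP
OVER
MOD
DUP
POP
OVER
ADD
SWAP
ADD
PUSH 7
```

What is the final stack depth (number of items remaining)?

2

PUSH -2 : -2
PUSH -5 : -2 -5
SUB     : 3
NEG     : -3
PUSH -8 : -3 -8
POP     : -3
PUSH -4 : -3 -4
SWAP    : -4 -3
OVER    : -4 -3 -4
MOD     : -4 -3
DUP     : -4 -3 -3
POP     : -4 -3
OVER    : -4 -3 -4
ADD     : -4 -7
SWAP    : -7 -4
ADD     : -11
PUSH 7  : -11 7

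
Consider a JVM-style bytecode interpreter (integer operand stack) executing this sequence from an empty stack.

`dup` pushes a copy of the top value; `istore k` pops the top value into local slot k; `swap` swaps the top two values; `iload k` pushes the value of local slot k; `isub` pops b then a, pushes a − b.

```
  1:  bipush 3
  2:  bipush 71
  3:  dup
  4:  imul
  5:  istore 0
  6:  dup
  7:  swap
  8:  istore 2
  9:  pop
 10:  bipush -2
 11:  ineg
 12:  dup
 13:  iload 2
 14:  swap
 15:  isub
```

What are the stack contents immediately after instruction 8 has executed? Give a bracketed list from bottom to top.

[3]

bipush 3  : [3]
bipush 71 : [3, 71]
dup       : [3, 71, 71]
imul      : [3, 5041]
istore 0  : [3]
dup       : [3, 3]
swap      : [3, 3]
istore 2  : [3]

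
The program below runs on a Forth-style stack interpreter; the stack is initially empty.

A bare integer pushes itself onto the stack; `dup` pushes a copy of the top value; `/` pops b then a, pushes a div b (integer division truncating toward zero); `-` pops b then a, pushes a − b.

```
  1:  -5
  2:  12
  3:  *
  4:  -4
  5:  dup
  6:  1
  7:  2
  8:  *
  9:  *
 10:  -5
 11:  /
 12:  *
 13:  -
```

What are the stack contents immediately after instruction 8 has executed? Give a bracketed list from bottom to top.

[-60, -4, -4, 2]

-5  : [-5]
12  : [-5, 12]
*   : [-60]
-4  : [-60, -4]
dup : [-60, -4, -4]
1   : [-60, -4, -4, 1]
2   : [-60, -4, -4, 1, 2]
*   : [-60, -4, -4, 2]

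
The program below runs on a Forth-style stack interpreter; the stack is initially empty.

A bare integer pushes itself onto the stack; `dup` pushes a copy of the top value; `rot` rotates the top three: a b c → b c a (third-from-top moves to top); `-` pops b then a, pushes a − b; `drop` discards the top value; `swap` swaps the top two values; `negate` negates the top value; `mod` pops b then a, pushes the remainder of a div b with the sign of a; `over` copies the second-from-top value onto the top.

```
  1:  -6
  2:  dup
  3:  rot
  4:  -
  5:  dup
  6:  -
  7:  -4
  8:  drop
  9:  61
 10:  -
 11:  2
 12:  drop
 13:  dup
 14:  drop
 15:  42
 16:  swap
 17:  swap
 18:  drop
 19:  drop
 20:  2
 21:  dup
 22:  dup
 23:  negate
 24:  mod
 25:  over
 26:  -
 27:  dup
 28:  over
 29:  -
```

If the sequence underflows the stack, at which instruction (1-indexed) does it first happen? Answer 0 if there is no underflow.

-6  → [-6]
dup → [-6, -6]
rot  — needs 3 operands, stack has 2 → underflow

3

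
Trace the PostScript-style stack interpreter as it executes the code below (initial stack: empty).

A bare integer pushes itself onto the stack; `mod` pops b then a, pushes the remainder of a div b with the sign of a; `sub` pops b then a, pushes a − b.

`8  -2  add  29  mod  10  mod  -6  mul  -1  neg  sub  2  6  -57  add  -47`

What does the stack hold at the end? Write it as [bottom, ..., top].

8   -> [8]
-2  -> [8, -2]
add -> [6]
29  -> [6, 29]
mod -> [6]
10  -> [6, 10]
mod -> [6]
-6  -> [6, -6]
mul -> [-36]
-1  -> [-36, -1]
neg -> [-36, 1]
sub -> [-37]
2   -> [-37, 2]
6   -> [-37, 2, 6]
-57 -> [-37, 2, 6, -57]
add -> [-37, 2, -51]
-47 -> [-37, 2, -51, -47]

[-37, 2, -51, -47]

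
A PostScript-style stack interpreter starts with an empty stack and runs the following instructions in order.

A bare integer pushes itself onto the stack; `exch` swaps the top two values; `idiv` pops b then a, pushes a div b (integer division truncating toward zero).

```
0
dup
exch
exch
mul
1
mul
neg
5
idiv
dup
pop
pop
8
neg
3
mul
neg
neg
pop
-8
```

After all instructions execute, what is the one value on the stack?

0    : [0]
dup  : [0, 0]
exch : [0, 0]
exch : [0, 0]
mul  : [0]
1    : [0, 1]
mul  : [0]
neg  : [0]
5    : [0, 5]
idiv : [0]
dup  : [0, 0]
pop  : [0]
pop  : []
8    : [8]
neg  : [-8]
3    : [-8, 3]
mul  : [-24]
neg  : [24]
neg  : [-24]
pop  : []
-8   : [-8]

-8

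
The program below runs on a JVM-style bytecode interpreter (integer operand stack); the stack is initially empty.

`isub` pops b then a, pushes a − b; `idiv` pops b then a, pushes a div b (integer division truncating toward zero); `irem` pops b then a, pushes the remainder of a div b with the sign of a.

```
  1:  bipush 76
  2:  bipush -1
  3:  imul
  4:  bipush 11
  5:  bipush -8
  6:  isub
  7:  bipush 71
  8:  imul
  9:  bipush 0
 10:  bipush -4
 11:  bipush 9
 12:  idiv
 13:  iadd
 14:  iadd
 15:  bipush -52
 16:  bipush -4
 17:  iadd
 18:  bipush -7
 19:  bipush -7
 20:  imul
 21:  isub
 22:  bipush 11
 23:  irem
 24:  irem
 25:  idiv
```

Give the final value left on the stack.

-15

bipush 76  → 76
bipush -1  → 76 -1
imul       → -76
bipush 11  → -76 11
bipush -8  → -76 11 -8
isub       → -76 19
bipush 71  → -76 19 71
imul       → -76 1349
bipush 0   → -76 1349 0
bipush -4  → -76 1349 0 -4
bipush 9   → -76 1349 0 -4 9
idiv       → -76 1349 0 0
iadd       → -76 1349 0
iadd       → -76 1349
bipush -52 → -76 1349 -52
bipush -4  → -76 1349 -52 -4
iadd       → -76 1349 -56
bipush -7  → -76 1349 -56 -7
bipush -7  → -76 1349 -56 -7 -7
imul       → -76 1349 -56 49
isub       → -76 1349 -105
bipush 11  → -76 1349 -105 11
irem       → -76 1349 -6
irem       → -76 5
idiv       → -15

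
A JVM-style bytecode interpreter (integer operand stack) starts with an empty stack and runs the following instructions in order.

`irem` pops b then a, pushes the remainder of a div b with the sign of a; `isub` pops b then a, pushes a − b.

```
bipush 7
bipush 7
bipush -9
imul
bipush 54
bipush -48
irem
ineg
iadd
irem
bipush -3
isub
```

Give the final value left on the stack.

bipush 7   → 7
bipush 7   → 7 7
bipush -9  → 7 7 -9
imul       → 7 -63
bipush 54  → 7 -63 54
bipush -48 → 7 -63 54 -48
irem       → 7 -63 6
ineg       → 7 -63 -6
iadd       → 7 -69
irem       → 7
bipush -3  → 7 -3
isub       → 10

10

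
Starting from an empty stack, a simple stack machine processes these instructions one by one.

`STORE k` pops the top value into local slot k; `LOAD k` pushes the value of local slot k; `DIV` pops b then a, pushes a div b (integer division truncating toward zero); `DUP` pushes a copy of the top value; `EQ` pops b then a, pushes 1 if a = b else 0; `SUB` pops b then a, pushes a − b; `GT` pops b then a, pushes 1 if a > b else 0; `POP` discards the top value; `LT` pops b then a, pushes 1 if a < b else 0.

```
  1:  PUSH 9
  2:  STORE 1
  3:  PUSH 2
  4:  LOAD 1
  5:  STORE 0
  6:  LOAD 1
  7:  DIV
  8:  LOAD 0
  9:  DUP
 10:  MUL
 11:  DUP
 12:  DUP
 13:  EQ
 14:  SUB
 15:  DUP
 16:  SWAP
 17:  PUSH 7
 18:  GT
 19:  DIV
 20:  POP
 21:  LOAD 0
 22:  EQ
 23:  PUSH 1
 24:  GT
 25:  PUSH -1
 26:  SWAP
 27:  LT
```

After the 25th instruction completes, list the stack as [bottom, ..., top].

[0, -1]

PUSH 9  -> 9
STORE 1 -> (empty)
PUSH 2  -> 2
LOAD 1  -> 2 9
STORE 0 -> 2
LOAD 1  -> 2 9
DIV     -> 0
LOAD 0  -> 0 9
DUP     -> 0 9 9
MUL     -> 0 81
DUP     -> 0 81 81
DUP     -> 0 81 81 81
EQ      -> 0 81 1
SUB     -> 0 80
DUP     -> 0 80 80
SWAP    -> 0 80 80
PUSH 7  -> 0 80 80 7
GT      -> 0 80 1
DIV     -> 0 80
POP     -> 0
LOAD 0  -> 0 9
EQ      -> 0
PUSH 1  -> 0 1
GT      -> 0
PUSH -1 -> 0 -1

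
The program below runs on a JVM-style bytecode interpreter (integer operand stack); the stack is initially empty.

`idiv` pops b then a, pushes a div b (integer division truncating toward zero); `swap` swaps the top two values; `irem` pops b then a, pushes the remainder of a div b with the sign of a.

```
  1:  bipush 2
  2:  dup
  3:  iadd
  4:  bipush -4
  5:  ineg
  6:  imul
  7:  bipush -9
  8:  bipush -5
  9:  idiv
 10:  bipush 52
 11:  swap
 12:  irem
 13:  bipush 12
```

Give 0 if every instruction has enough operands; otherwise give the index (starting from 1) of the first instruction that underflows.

bipush 2  : [2]
dup       : [2, 2]
iadd      : [4]
bipush -4 : [4, -4]
ineg      : [4, 4]
imul      : [16]
bipush -9 : [16, -9]
bipush -5 : [16, -9, -5]
idiv      : [16, 1]
bipush 52 : [16, 1, 52]
swap      : [16, 52, 1]
irem      : [16, 0]
bipush 12 : [16, 0, 12]

0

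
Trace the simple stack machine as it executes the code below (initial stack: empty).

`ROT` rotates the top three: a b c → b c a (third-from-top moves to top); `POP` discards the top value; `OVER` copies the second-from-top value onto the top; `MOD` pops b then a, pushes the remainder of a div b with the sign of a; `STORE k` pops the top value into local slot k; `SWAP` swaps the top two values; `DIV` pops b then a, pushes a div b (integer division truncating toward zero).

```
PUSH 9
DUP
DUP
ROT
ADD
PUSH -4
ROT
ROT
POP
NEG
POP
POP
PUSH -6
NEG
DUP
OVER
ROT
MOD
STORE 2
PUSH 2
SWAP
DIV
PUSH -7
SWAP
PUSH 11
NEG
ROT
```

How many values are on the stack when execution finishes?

3

PUSH 9   [9]
DUP      [9, 9]
DUP      [9, 9, 9]
ROT      [9, 9, 9]
ADD      [9, 18]
PUSH -4  [9, 18, -4]
ROT      [18, -4, 9]
ROT      [-4, 9, 18]
POP      [-4, 9]
NEG      [-4, -9]
POP      [-4]
POP      []
PUSH -6  [-6]
NEG      [6]
DUP      [6, 6]
OVER     [6, 6, 6]
ROT      [6, 6, 6]
MOD      [6, 0]
STORE 2  [6]
PUSH 2   [6, 2]
SWAP     [2, 6]
DIV      [0]
PUSH -7  [0, -7]
SWAP     [-7, 0]
PUSH 11  [-7, 0, 11]
NEG      [-7, 0, -11]
ROT      [0, -11, -7]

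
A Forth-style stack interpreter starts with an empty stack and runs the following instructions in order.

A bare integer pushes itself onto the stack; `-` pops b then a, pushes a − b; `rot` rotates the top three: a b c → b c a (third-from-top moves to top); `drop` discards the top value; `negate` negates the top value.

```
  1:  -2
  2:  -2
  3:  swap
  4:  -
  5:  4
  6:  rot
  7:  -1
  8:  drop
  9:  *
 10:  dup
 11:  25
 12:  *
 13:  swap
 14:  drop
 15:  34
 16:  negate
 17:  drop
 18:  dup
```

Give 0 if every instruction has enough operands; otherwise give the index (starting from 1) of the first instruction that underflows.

6

-2    -2
-2    -2 -2
swap  -2 -2
-     0
4     0 4
rot  — needs 3 operands, stack has 2 → underflow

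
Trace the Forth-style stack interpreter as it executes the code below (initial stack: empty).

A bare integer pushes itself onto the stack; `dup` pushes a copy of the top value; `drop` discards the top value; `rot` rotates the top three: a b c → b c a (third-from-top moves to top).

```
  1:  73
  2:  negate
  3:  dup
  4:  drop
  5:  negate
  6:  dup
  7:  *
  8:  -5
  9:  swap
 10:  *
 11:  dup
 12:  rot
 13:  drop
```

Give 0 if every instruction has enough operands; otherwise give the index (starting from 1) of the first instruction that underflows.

73     → [73]
negate → [-73]
dup    → [-73, -73]
drop   → [-73]
negate → [73]
dup    → [73, 73]
*      → [5329]
-5     → [5329, -5]
swap   → [-5, 5329]
*      → [-26645]
dup    → [-26645, -26645]
rot  — needs 3 operands, stack has 2 → underflow

12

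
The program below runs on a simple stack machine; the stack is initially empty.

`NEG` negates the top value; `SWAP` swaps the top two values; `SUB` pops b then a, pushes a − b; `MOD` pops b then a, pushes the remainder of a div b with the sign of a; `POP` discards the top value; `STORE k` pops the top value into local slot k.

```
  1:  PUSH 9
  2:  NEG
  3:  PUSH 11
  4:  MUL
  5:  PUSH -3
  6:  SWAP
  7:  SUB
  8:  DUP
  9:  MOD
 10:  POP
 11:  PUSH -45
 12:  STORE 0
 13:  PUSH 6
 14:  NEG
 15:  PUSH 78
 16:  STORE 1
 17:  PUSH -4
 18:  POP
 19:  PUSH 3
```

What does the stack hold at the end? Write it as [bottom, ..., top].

[-6, 3]

PUSH 9   -> 9
NEG      -> -9
PUSH 11  -> -9 11
MUL      -> -99
PUSH -3  -> -99 -3
SWAP     -> -3 -99
SUB      -> 96
DUP      -> 96 96
MOD      -> 0
POP      -> (empty)
PUSH -45 -> -45
STORE 0  -> (empty)
PUSH 6   -> 6
NEG      -> -6
PUSH 78  -> -6 78
STORE 1  -> -6
PUSH -4  -> -6 -4
POP      -> -6
PUSH 3   -> -6 3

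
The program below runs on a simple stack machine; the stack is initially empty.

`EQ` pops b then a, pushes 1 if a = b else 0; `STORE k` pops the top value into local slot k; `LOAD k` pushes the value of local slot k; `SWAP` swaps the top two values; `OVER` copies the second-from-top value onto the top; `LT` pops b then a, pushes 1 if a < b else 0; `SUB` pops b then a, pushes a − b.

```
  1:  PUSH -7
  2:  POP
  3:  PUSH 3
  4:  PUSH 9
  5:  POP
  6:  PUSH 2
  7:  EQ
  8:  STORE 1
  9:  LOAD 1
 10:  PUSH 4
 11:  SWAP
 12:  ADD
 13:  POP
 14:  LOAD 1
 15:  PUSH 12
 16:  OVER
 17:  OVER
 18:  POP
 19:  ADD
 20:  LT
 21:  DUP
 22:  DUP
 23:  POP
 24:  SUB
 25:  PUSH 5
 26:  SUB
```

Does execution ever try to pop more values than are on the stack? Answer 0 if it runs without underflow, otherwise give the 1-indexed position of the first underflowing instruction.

0

PUSH -7 -> -7
POP     -> (empty)
PUSH 3  -> 3
PUSH 9  -> 3 9
POP     -> 3
PUSH 2  -> 3 2
EQ      -> 0
STORE 1 -> (empty)
LOAD 1  -> 0
PUSH 4  -> 0 4
SWAP    -> 4 0
ADD     -> 4
POP     -> (empty)
LOAD 1  -> 0
PUSH 12 -> 0 12
OVER    -> 0 12 0
OVER    -> 0 12 0 12
POP     -> 0 12 0
ADD     -> 0 12
LT      -> 1
DUP     -> 1 1
DUP     -> 1 1 1
POP     -> 1 1
SUB     -> 0
PUSH 5  -> 0 5
SUB     -> -5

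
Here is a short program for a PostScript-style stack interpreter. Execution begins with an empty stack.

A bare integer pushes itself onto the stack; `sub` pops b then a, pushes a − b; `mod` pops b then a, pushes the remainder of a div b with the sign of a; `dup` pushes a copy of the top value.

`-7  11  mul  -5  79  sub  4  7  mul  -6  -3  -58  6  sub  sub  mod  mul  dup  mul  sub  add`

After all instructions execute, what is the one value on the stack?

-28385

-7  → -7
11  → -7 11
mul → -77
-5  → -77 -5
79  → -77 -5 79
sub → -77 -84
4   → -77 -84 4
7   → -77 -84 4 7
mul → -77 -84 28
-6  → -77 -84 28 -6
-3  → -77 -84 28 -6 -3
-58 → -77 -84 28 -6 -3 -58
6   → -77 -84 28 -6 -3 -58 6
sub → -77 -84 28 -6 -3 -64
sub → -77 -84 28 -6 61
mod → -77 -84 28 -6
mul → -77 -84 -168
dup → -77 -84 -168 -168
mul → -77 -84 28224
sub → -77 -28308
add → -28385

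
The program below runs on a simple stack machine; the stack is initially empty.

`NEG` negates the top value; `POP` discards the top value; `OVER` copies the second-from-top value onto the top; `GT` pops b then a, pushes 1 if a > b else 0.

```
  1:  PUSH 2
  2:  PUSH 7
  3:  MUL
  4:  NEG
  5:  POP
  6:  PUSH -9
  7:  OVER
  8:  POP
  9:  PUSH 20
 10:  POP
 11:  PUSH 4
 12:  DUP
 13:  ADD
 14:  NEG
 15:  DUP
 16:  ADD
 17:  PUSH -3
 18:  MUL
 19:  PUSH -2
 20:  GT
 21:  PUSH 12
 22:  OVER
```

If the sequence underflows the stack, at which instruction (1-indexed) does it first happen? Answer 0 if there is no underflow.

PUSH 2  -> 2
PUSH 7  -> 2 7
MUL     -> 14
NEG     -> -14
POP     -> (empty)
PUSH -9 -> -9
OVER  — needs 2 operands, stack has 1 → underflow

7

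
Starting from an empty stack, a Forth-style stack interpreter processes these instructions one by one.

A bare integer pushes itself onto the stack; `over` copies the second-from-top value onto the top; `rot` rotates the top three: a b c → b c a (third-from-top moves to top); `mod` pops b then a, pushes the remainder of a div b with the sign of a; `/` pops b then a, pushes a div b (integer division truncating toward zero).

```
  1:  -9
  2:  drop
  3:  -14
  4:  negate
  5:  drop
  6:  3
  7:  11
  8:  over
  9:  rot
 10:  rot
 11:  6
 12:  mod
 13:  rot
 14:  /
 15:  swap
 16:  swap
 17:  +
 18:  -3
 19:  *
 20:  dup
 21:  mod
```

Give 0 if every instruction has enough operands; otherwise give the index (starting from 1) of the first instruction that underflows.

0

-9     -> [-9]
drop   -> []
-14    -> [-14]
negate -> [14]
drop   -> []
3      -> [3]
11     -> [3, 11]
over   -> [3, 11, 3]
rot    -> [11, 3, 3]
rot    -> [3, 3, 11]
6      -> [3, 3, 11, 6]
mod    -> [3, 3, 5]
rot    -> [3, 5, 3]
/      -> [3, 1]
swap   -> [1, 3]
swap   -> [3, 1]
+      -> [4]
-3     -> [4, -3]
*      -> [-12]
dup    -> [-12, -12]
mod    -> [0]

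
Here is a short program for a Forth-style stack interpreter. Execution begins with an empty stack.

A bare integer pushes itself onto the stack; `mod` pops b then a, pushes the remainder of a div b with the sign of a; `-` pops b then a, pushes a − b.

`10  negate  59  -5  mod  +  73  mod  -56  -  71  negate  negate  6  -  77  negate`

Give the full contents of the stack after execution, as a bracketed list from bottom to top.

10      10
negate  -10
59      -10 59
-5      -10 59 -5
mod     -10 4
+       -6
73      -6 73
mod     -6
-56     -6 -56
-       50
71      50 71
negate  50 -71
negate  50 71
6       50 71 6
-       50 65
77      50 65 77
negate  50 65 -77

[50, 65, -77]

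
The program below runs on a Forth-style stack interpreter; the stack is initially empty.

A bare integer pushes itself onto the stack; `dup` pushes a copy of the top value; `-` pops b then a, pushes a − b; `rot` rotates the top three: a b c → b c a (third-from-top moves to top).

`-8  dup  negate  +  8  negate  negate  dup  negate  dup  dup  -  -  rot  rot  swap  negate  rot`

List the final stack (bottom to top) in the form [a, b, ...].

-8     -> -8
dup    -> -8 -8
negate -> -8 8
+      -> 0
8      -> 0 8
negate -> 0 -8
negate -> 0 8
dup    -> 0 8 8
negate -> 0 8 -8
dup    -> 0 8 -8 -8
dup    -> 0 8 -8 -8 -8
-      -> 0 8 -8 0
-      -> 0 8 -8
rot    -> 8 -8 0
rot    -> -8 0 8
swap   -> -8 8 0
negate -> -8 8 0
rot    -> 8 0 -8

[8, 0, -8]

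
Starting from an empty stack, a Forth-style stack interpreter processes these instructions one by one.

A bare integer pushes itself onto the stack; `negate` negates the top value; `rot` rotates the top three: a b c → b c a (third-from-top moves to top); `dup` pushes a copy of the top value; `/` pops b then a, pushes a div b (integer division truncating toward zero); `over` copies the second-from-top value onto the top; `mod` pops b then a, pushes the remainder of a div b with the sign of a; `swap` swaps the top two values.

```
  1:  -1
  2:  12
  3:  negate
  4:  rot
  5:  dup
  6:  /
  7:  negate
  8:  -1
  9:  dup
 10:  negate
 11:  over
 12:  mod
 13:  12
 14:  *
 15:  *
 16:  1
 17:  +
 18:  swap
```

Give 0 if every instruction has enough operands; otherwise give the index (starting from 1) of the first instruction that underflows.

-1      -1
12      -1 12
negate  -1 -12
rot  — needs 3 operands, stack has 2 → underflow

4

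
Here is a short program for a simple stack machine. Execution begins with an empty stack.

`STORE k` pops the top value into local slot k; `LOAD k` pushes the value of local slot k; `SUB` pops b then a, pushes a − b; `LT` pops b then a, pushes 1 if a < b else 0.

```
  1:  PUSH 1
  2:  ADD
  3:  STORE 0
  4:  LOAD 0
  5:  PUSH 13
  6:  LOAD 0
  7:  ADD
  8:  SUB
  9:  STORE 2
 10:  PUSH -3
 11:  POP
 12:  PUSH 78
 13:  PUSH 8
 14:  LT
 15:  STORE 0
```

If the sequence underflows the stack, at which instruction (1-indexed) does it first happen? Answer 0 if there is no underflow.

2

PUSH 1 : 1
ADD  — needs 2 operands, stack has 1 → underflow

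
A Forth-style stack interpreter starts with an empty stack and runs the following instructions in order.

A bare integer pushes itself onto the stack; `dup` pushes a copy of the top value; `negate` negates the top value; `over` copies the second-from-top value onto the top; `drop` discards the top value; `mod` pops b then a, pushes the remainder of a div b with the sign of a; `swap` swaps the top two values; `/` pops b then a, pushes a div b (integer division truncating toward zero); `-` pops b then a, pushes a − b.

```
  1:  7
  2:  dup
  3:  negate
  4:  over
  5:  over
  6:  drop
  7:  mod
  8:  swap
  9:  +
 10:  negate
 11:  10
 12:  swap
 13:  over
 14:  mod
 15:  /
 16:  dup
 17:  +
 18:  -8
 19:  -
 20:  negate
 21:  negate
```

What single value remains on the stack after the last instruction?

6

7      -> 7
dup    -> 7 7
negate -> 7 -7
over   -> 7 -7 7
over   -> 7 -7 7 -7
drop   -> 7 -7 7
mod    -> 7 0
swap   -> 0 7
+      -> 7
negate -> -7
10     -> -7 10
swap   -> 10 -7
over   -> 10 -7 10
mod    -> 10 -7
/      -> -1
dup    -> -1 -1
+      -> -2
-8     -> -2 -8
-      -> 6
negate -> -6
negate -> 6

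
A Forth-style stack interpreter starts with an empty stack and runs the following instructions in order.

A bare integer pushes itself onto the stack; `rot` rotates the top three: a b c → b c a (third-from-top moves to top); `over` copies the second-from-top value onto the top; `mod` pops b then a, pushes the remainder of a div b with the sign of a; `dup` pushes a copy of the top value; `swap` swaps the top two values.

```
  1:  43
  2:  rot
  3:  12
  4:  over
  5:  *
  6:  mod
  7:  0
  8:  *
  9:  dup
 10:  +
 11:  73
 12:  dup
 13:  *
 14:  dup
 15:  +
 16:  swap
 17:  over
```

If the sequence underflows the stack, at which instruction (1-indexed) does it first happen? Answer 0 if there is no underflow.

43 -> [43]
rot  — needs 3 operands, stack has 1 → underflow

2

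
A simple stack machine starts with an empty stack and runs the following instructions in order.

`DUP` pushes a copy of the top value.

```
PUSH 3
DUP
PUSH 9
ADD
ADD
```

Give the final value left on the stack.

15

PUSH 3 : [3]
DUP    : [3, 3]
PUSH 9 : [3, 3, 9]
ADD    : [3, 12]
ADD    : [15]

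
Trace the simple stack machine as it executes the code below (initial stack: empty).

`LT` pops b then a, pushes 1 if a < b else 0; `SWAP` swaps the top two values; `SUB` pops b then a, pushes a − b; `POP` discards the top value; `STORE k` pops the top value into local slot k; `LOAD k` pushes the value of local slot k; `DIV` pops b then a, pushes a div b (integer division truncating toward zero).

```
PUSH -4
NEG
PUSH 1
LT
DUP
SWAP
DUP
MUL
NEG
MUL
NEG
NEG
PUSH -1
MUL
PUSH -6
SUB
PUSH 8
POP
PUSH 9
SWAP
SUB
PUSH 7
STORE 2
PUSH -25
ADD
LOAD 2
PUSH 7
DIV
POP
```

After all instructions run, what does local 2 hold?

7

PUSH -4  -> -4
NEG      -> 4
PUSH 1   -> 4 1
LT       -> 0
DUP      -> 0 0
SWAP     -> 0 0
DUP      -> 0 0 0
MUL      -> 0 0
NEG      -> 0 0
MUL      -> 0
NEG      -> 0
NEG      -> 0
PUSH -1  -> 0 -1
MUL      -> 0
PUSH -6  -> 0 -6
SUB      -> 6
PUSH 8   -> 6 8
POP      -> 6
PUSH 9   -> 6 9
SWAP     -> 9 6
SUB      -> 3
PUSH 7   -> 3 7
STORE 2  -> 3
PUSH -25 -> 3 -25
ADD      -> -22
LOAD 2   -> -22 7
PUSH 7   -> -22 7 7
DIV      -> -22 1
POP      -> -22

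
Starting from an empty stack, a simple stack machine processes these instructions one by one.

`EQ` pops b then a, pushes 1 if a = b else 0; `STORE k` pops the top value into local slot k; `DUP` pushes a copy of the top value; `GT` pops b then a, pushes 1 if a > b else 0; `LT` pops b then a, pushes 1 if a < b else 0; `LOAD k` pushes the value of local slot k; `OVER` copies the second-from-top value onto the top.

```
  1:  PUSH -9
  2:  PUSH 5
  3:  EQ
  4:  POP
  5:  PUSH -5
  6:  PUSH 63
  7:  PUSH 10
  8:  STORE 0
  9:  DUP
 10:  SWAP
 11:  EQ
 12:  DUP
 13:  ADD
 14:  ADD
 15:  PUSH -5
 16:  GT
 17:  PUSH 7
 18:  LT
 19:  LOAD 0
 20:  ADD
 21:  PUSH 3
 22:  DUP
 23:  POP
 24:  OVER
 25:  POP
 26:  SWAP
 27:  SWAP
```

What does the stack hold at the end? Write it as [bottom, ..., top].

[11, 3]

PUSH -9 : -9
PUSH 5  : -9 5
EQ      : 0
POP     : (empty)
PUSH -5 : -5
PUSH 63 : -5 63
PUSH 10 : -5 63 10
STORE 0 : -5 63
DUP     : -5 63 63
SWAP    : -5 63 63
EQ      : -5 1
DUP     : -5 1 1
ADD     : -5 2
ADD     : -3
PUSH -5 : -3 -5
GT      : 1
PUSH 7  : 1 7
LT      : 1
LOAD 0  : 1 10
ADD     : 11
PUSH 3  : 11 3
DUP     : 11 3 3
POP     : 11 3
OVER    : 11 3 11
POP     : 11 3
SWAP    : 3 11
SWAP    : 11 3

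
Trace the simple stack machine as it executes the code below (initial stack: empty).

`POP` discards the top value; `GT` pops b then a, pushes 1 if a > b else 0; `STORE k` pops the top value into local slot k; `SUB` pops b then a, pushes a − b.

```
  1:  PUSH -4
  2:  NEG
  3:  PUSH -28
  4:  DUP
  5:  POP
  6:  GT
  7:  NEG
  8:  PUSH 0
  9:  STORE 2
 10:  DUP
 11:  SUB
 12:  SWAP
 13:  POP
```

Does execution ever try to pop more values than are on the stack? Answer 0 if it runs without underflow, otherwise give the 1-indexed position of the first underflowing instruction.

12

PUSH -4  → -4
NEG      → 4
PUSH -28 → 4 -28
DUP      → 4 -28 -28
POP      → 4 -28
GT       → 1
NEG      → -1
PUSH 0   → -1 0
STORE 2  → -1
DUP      → -1 -1
SUB      → 0
SWAP  — needs 2 operands, stack has 1 → underflow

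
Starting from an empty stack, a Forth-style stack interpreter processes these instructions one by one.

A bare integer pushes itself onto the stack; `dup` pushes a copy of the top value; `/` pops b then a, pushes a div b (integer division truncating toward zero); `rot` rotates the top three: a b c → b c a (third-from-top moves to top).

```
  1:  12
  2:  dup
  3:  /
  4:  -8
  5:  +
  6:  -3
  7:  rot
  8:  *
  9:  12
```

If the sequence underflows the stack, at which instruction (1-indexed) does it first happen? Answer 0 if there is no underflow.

12  → [12]
dup → [12, 12]
/   → [1]
-8  → [1, -8]
+   → [-7]
-3  → [-7, -3]
rot  — needs 3 operands, stack has 2 → underflow

7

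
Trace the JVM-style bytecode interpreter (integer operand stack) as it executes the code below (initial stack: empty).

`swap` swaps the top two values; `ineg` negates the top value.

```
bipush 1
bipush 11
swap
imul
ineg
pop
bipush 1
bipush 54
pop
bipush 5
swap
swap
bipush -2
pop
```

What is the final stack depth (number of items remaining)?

2

bipush 1  -> [1]
bipush 11 -> [1, 11]
swap      -> [11, 1]
imul      -> [11]
ineg      -> [-11]
pop       -> []
bipush 1  -> [1]
bipush 54 -> [1, 54]
pop       -> [1]
bipush 5  -> [1, 5]
swap      -> [5, 1]
swap      -> [1, 5]
bipush -2 -> [1, 5, -2]
pop       -> [1, 5]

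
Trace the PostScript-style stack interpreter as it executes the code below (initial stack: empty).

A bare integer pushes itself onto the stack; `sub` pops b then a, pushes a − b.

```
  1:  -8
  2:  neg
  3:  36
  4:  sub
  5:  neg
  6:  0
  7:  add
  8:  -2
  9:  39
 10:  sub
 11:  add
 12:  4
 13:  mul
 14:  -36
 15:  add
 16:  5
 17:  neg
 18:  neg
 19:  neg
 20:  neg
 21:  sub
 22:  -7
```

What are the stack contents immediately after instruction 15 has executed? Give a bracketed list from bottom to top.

-8   [-8]
neg  [8]
36   [8, 36]
sub  [-28]
neg  [28]
0    [28, 0]
add  [28]
-2   [28, -2]
39   [28, -2, 39]
sub  [28, -41]
add  [-13]
4    [-13, 4]
mul  [-52]
-36  [-52, -36]
add  [-88]

[-88]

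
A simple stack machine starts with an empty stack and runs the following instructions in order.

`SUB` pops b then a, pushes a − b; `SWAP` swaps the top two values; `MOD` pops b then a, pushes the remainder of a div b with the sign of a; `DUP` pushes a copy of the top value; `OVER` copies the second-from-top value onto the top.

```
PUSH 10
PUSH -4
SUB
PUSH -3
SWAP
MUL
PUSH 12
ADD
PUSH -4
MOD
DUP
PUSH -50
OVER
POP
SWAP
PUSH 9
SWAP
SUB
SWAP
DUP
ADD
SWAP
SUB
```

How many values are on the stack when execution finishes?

PUSH 10  : 10
PUSH -4  : 10 -4
SUB      : 14
PUSH -3  : 14 -3
SWAP     : -3 14
MUL      : -42
PUSH 12  : -42 12
ADD      : -30
PUSH -4  : -30 -4
MOD      : -2
DUP      : -2 -2
PUSH -50 : -2 -2 -50
OVER     : -2 -2 -50 -2
POP      : -2 -2 -50
SWAP     : -2 -50 -2
PUSH 9   : -2 -50 -2 9
SWAP     : -2 -50 9 -2
SUB      : -2 -50 11
SWAP     : -2 11 -50
DUP      : -2 11 -50 -50
ADD      : -2 11 -100
SWAP     : -2 -100 11
SUB      : -2 -111

2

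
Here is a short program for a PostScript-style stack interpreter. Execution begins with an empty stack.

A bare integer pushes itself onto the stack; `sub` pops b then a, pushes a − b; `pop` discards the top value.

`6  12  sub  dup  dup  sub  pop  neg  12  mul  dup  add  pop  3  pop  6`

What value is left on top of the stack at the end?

6   : 6
12  : 6 12
sub : -6
dup : -6 -6
dup : -6 -6 -6
sub : -6 0
pop : -6
neg : 6
12  : 6 12
mul : 72
dup : 72 72
add : 144
pop : (empty)
3   : 3
pop : (empty)
6   : 6

6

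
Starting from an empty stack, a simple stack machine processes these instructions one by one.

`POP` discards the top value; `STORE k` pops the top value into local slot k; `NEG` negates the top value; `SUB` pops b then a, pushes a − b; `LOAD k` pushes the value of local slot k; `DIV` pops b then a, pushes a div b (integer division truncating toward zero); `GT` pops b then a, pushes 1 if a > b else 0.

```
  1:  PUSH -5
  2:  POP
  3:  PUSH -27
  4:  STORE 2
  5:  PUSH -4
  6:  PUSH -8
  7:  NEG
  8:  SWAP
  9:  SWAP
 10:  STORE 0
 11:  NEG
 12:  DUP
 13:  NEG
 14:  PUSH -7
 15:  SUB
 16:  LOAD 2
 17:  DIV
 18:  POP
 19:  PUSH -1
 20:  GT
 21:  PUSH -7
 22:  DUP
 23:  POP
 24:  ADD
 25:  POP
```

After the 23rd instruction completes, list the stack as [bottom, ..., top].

PUSH -5   [-5]
POP       []
PUSH -27  [-27]
STORE 2   []
PUSH -4   [-4]
PUSH -8   [-4, -8]
NEG       [-4, 8]
SWAP      [8, -4]
SWAP      [-4, 8]
STORE 0   [-4]
NEG       [4]
DUP       [4, 4]
NEG       [4, -4]
PUSH -7   [4, -4, -7]
SUB       [4, 3]
LOAD 2    [4, 3, -27]
DIV       [4, 0]
POP       [4]
PUSH -1   [4, -1]
GT        [1]
PUSH -7   [1, -7]
DUP       [1, -7, -7]
POP       [1, -7]

[1, -7]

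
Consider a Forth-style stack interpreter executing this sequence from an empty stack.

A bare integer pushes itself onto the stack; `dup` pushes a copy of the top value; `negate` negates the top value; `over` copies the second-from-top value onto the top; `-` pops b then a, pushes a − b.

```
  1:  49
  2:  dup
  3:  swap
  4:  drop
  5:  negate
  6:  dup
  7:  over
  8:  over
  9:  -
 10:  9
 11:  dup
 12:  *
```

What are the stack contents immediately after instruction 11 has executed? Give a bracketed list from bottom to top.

49     → 49
dup    → 49 49
swap   → 49 49
drop   → 49
negate → -49
dup    → -49 -49
over   → -49 -49 -49
over   → -49 -49 -49 -49
-      → -49 -49 0
9      → -49 -49 0 9
dup    → -49 -49 0 9 9

[-49, -49, 0, 9, 9]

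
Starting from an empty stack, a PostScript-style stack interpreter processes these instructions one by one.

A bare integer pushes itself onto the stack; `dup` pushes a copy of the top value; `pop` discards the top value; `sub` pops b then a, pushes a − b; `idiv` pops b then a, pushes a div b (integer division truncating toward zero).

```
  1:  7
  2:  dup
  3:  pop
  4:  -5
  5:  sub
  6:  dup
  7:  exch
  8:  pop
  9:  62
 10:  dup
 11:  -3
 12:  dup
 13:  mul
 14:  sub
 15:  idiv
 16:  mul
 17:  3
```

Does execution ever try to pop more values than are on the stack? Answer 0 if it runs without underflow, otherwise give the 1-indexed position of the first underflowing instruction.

7     [7]
dup   [7, 7]
pop   [7]
-5    [7, -5]
sub   [12]
dup   [12, 12]
exch  [12, 12]
pop   [12]
62    [12, 62]
dup   [12, 62, 62]
-3    [12, 62, 62, -3]
dup   [12, 62, 62, -3, -3]
mul   [12, 62, 62, 9]
sub   [12, 62, 53]
idiv  [12, 1]
mul   [12]
3     [12, 3]

0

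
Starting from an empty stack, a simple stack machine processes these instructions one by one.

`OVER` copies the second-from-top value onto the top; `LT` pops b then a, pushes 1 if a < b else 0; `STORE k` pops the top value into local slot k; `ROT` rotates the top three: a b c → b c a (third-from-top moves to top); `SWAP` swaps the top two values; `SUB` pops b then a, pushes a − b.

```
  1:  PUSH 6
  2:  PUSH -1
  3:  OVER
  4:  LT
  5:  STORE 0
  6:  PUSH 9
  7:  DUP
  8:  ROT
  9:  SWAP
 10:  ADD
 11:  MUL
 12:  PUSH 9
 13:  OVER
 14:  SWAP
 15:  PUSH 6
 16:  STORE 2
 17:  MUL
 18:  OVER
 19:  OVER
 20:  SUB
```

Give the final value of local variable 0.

1

PUSH 6  : [6]
PUSH -1 : [6, -1]
OVER    : [6, -1, 6]
LT      : [6, 1]
STORE 0 : [6]
PUSH 9  : [6, 9]
DUP     : [6, 9, 9]
ROT     : [9, 9, 6]
SWAP    : [9, 6, 9]
ADD     : [9, 15]
MUL     : [135]
PUSH 9  : [135, 9]
OVER    : [135, 9, 135]
SWAP    : [135, 135, 9]
PUSH 6  : [135, 135, 9, 6]
STORE 2 : [135, 135, 9]
MUL     : [135, 1215]
OVER    : [135, 1215, 135]
OVER    : [135, 1215, 135, 1215]
SUB     : [135, 1215, -1080]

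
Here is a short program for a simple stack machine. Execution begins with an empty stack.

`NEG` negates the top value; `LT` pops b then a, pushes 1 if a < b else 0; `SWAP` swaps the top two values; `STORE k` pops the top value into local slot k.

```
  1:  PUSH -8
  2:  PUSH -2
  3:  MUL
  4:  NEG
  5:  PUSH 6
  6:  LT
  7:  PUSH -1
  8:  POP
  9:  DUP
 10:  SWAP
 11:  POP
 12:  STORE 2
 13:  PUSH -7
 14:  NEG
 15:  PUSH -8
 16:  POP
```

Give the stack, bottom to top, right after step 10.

PUSH -8 -> -8
PUSH -2 -> -8 -2
MUL     -> 16
NEG     -> -16
PUSH 6  -> -16 6
LT      -> 1
PUSH -1 -> 1 -1
POP     -> 1
DUP     -> 1 1
SWAP    -> 1 1

[1, 1]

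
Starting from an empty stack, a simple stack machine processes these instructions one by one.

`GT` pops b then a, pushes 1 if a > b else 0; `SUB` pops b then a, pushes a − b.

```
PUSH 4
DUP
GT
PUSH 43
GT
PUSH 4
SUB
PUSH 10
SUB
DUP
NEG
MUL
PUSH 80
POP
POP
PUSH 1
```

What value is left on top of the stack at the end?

PUSH 4  -> 4
DUP     -> 4 4
GT      -> 0
PUSH 43 -> 0 43
GT      -> 0
PUSH 4  -> 0 4
SUB     -> -4
PUSH 10 -> -4 10
SUB     -> -14
DUP     -> -14 -14
NEG     -> -14 14
MUL     -> -196
PUSH 80 -> -196 80
POP     -> -196
POP     -> (empty)
PUSH 1  -> 1

1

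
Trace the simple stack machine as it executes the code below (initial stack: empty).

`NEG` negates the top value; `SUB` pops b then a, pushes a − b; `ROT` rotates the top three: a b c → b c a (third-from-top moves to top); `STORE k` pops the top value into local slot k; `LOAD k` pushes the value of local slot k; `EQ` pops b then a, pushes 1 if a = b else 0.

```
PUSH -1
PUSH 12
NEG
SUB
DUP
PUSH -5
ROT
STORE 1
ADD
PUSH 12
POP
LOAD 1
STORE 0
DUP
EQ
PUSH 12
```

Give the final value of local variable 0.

PUSH -1 → [-1]
PUSH 12 → [-1, 12]
NEG     → [-1, -12]
SUB     → [11]
DUP     → [11, 11]
PUSH -5 → [11, 11, -5]
ROT     → [11, -5, 11]
STORE 1 → [11, -5]
ADD     → [6]
PUSH 12 → [6, 12]
POP     → [6]
LOAD 1  → [6, 11]
STORE 0 → [6]
DUP     → [6, 6]
EQ      → [1]
PUSH 12 → [1, 12]

11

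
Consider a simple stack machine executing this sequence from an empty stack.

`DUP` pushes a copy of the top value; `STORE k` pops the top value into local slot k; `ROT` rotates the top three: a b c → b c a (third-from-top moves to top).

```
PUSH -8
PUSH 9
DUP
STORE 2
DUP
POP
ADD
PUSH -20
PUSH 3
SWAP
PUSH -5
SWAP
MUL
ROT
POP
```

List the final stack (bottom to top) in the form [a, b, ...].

PUSH -8  -> -8
PUSH 9   -> -8 9
DUP      -> -8 9 9
STORE 2  -> -8 9
DUP      -> -8 9 9
POP      -> -8 9
ADD      -> 1
PUSH -20 -> 1 -20
PUSH 3   -> 1 -20 3
SWAP     -> 1 3 -20
PUSH -5  -> 1 3 -20 -5
SWAP     -> 1 3 -5 -20
MUL      -> 1 3 100
ROT      -> 3 100 1
POP      -> 3 100

[3, 100]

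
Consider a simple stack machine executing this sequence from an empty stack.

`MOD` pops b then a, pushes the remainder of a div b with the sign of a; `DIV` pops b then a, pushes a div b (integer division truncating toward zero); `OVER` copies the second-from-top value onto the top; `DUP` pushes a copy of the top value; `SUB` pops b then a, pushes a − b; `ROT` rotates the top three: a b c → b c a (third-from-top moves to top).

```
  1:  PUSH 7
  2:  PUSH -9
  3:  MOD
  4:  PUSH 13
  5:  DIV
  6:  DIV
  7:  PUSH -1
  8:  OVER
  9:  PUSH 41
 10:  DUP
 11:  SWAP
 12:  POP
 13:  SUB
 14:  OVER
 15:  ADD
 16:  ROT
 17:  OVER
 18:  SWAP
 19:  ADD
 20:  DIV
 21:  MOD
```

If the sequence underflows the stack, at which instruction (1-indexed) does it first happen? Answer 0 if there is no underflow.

6

PUSH 7  -> [7]
PUSH -9 -> [7, -9]
MOD     -> [7]
PUSH 13 -> [7, 13]
DIV     -> [0]
DIV  — needs 2 operands, stack has 1 → underflow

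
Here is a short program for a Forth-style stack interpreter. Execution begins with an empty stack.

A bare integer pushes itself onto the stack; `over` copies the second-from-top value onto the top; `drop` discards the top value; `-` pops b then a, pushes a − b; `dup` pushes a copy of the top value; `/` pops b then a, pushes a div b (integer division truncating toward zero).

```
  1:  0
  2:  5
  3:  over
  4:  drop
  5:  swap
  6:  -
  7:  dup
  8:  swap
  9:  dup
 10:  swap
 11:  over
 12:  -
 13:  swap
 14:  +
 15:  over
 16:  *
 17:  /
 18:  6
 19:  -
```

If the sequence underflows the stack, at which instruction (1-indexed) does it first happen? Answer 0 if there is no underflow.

0    → 0
5    → 0 5
over → 0 5 0
drop → 0 5
swap → 5 0
-    → 5
dup  → 5 5
swap → 5 5
dup  → 5 5 5
swap → 5 5 5
over → 5 5 5 5
-    → 5 5 0
swap → 5 0 5
+    → 5 5
over → 5 5 5
*    → 5 25
/    → 0
6    → 0 6
-    → -6

0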